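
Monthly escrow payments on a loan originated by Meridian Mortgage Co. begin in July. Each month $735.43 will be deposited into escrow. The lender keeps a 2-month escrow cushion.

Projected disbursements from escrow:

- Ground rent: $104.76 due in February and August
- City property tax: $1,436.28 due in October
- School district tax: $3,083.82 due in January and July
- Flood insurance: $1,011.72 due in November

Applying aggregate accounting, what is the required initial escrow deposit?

Cushion = 2 × $735.43 = $1,470.86
Trial balance (start $0, +$735.43 each month, − disbursements):
  Jul: +$735.43 − $3,083.82 → -$2,348.39
  Aug: +$735.43 − $104.76 → -$1,717.72
  Sep: +$735.43 → -$982.29
  Oct: +$735.43 − $1,436.28 → -$1,683.14
  Nov: +$735.43 − $1,011.72 → -$1,959.43
  Dec: +$735.43 → -$1,224.00
  Jan: +$735.43 − $3,083.82 → -$3,572.39
  Feb: +$735.43 − $104.76 → -$2,941.72
  Mar: +$735.43 → -$2,206.29
  Apr: +$735.43 → -$1,470.86
  May: +$735.43 → -$735.43
  Jun: +$735.43 → $0.00
Lowest trial balance = -$3,572.39 (Jan)
Initial deposit = cushion − low point = $1,470.86 − (-$3,572.39) = $5,043.25

$5,043.25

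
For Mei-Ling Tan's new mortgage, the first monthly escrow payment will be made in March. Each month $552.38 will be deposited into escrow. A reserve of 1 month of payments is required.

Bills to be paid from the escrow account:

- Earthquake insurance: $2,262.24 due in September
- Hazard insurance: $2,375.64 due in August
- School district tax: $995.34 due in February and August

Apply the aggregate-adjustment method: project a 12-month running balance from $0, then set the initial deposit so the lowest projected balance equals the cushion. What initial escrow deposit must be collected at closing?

Cushion = 1 × $552.38 = $552.38
Trial balance (start $0, +$552.38 each month, − disbursements):
  Mar: +$552.38 → $552.38
  Apr: +$552.38 → $1,104.76
  May: +$552.38 → $1,657.14
  Jun: +$552.38 → $2,209.52
  Jul: +$552.38 → $2,761.90
  Aug: +$552.38 − $3,370.98 → -$56.70
  Sep: +$552.38 − $2,262.24 → -$1,766.56
  Oct: +$552.38 → -$1,214.18
  Nov: +$552.38 → -$661.80
  Dec: +$552.38 → -$109.42
  Jan: +$552.38 → $442.96
  Feb: +$552.38 − $995.34 → $0.00
Lowest trial balance = -$1,766.56 (Sep)
Initial deposit = cushion − low point = $552.38 − (-$1,766.56) = $2,318.94

$2,318.94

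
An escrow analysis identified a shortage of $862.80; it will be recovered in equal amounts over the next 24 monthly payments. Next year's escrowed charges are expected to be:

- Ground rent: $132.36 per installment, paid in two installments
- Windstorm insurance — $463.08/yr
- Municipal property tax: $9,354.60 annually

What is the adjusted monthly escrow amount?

Ground rent = $132.36 × 2 = $264.72 annually
Windstorm insurance = $463.08 annually
Municipal property tax = $9,354.60 annually
Yearly total = $264.72 + $463.08 + $9,354.60 = $10,082.40
Base monthly escrow = $10,082.40 / 12 = $840.20
Monthly shortage recovery: $862.80 / 24 = $35.95
New monthly escrow = $840.20 + $35.95 = $876.15

$876.15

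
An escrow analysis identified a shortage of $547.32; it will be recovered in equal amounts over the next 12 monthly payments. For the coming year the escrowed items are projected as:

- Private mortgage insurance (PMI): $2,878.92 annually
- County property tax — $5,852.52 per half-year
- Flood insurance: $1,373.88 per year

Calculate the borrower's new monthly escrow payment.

$1,375.43

Private mortgage insurance (PMI) = $2,878.92 annually
County property tax = $5,852.52 × 2 = $11,705.04 annually
Flood insurance = $1,373.88 annually
Annual escrow total = $2,878.92 + $11,705.04 + $1,373.88 = $15,957.84
Per month = $15,957.84 ÷ 12 = $1,329.82
Shortage spread = $547.32 / 12 = $45.61/mo
New monthly escrow = $1,329.82 + $45.61 = $1,375.43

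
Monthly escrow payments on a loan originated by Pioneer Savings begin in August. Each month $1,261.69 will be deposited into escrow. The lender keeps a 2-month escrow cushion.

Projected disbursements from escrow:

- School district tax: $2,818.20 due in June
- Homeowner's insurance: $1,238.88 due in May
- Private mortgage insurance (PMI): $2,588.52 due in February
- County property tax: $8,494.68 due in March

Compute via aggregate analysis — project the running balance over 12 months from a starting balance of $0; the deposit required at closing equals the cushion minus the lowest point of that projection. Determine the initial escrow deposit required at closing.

Cushion = 2 × $1,261.69 = $2,523.38
Trial balance (start $0, +$1,261.69 each month, − disbursements):
  Aug: +$1,261.69 → $1,261.69
  Sep: +$1,261.69 → $2,523.38
  Oct: +$1,261.69 → $3,785.07
  Nov: +$1,261.69 → $5,046.76
  Dec: +$1,261.69 → $6,308.45
  Jan: +$1,261.69 → $7,570.14
  Feb: +$1,261.69 − $2,588.52 → $6,243.31
  Mar: +$1,261.69 − $8,494.68 → -$989.68
  Apr: +$1,261.69 → $272.01
  May: +$1,261.69 − $1,238.88 → $294.82
  Jun: +$1,261.69 − $2,818.20 → -$1,261.69
  Jul: +$1,261.69 → $0.00
Lowest trial balance = -$1,261.69 (Jun)
Initial deposit = cushion − low point = $2,523.38 − (-$1,261.69) = $3,785.07

$3,785.07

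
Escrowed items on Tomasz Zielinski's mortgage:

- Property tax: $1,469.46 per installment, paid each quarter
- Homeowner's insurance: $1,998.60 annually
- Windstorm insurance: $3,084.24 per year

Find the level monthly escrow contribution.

Property tax = $1,469.46 × 4 = $5,877.84 annually
Homeowner's insurance = $1,998.60 annually
Windstorm insurance = $3,084.24 annually
Combined annual = $5,877.84 + $1,998.60 + $3,084.24 = $10,960.68
Monthly = $10,960.68 / 12 = $913.39

$913.39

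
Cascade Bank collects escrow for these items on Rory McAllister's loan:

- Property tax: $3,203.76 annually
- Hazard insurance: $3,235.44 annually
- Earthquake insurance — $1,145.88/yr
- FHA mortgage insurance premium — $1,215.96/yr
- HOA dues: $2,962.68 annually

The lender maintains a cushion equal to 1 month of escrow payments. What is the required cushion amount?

$980.31

Property tax — $3,203.76 annually
Hazard insurance — $3,235.44 annually
Earthquake insurance — $1,145.88 annually
FHA mortgage insurance premium — $1,215.96 annually
HOA dues — $2,962.68 annually
Combined annual = $3,203.76 + $3,235.44 + $1,145.88 + $1,215.96 + $2,962.68 = $11,763.72
Monthly = $11,763.72 / 12 = $980.31
Reserve = 1 × $980.31 = $980.31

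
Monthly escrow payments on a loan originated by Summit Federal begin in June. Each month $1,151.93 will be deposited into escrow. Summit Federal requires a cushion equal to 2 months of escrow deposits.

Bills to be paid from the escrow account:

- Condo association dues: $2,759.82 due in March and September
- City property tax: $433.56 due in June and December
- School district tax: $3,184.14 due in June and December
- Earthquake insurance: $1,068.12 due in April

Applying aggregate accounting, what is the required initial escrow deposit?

Cushion = 2 × $1,151.93 = $2,303.86
Trial balance (start $0, +$1,151.93 each month, − disbursements):
  Jun: +$1,151.93 − $3,617.70 → -$2,465.77
  Jul: +$1,151.93 → -$1,313.84
  Aug: +$1,151.93 → -$161.91
  Sep: +$1,151.93 − $2,759.82 → -$1,769.80
  Oct: +$1,151.93 → -$617.87
  Nov: +$1,151.93 → $534.06
  Dec: +$1,151.93 − $3,617.70 → -$1,931.71
  Jan: +$1,151.93 → -$779.78
  Feb: +$1,151.93 → $372.15
  Mar: +$1,151.93 − $2,759.82 → -$1,235.74
  Apr: +$1,151.93 − $1,068.12 → -$1,151.93
  May: +$1,151.93 → $0.00
Lowest trial balance = -$2,465.77 (Jun)
Initial deposit = cushion − low point = $2,303.86 − (-$2,465.77) = $4,769.63

$4,769.63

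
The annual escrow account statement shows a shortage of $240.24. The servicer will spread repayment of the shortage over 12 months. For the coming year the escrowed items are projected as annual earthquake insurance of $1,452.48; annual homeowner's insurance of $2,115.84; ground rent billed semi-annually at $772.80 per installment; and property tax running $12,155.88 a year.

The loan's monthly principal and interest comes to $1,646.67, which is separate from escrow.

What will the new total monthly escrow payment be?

$1,459.17

Earthquake insurance — $1,452.48 annually
Homeowner's insurance — $2,115.84 annually
Ground rent — $772.80 × 2 = $1,545.60 annually
Property tax — $12,155.88 annually
Total per year = $17,269.80
Monthly = $17,269.80 / 12 = $1,439.15
Shortage per month = $240.24 / 12 = $20.02
New monthly escrow = $1,439.15 + $20.02 = $1,459.17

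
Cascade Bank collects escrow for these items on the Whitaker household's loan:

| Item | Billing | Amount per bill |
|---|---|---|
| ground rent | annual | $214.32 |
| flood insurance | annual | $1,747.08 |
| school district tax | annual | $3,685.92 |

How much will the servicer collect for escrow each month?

$470.61

Ground rent — $214.32
Flood insurance — $1,747.08
School district tax — $3,685.92
Yearly total = $214.32 + $1,747.08 + $3,685.92 = $5,647.32
Monthly = $5,647.32 ÷ 12 = $470.61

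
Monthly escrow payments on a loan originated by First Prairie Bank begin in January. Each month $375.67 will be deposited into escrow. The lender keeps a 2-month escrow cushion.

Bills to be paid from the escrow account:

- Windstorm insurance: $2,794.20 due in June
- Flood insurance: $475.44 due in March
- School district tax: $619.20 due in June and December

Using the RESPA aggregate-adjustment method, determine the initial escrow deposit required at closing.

$2,386.16

Cushion = 2 × $375.67 = $751.34
Trial balance (start $0, +$375.67 each month, − disbursements):
  Jan: +$375.67 → $375.67
  Feb: +$375.67 → $751.34
  Mar: +$375.67 − $475.44 → $651.57
  Apr: +$375.67 → $1,027.24
  May: +$375.67 → $1,402.91
  Jun: +$375.67 − $3,413.40 → -$1,634.82
  Jul: +$375.67 → -$1,259.15
  Aug: +$375.67 → -$883.48
  Sep: +$375.67 → -$507.81
  Oct: +$375.67 → -$132.14
  Nov: +$375.67 → $243.53
  Dec: +$375.67 − $619.20 → $0.00
Lowest trial balance = -$1,634.82 (Jun)
Initial deposit = cushion − low point = $751.34 − (-$1,634.82) = $2,386.16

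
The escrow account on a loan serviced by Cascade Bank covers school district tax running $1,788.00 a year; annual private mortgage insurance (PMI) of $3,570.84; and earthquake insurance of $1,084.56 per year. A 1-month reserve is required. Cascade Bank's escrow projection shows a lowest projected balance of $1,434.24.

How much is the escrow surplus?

$897.29

School district tax: $1,788.00 annually
Private mortgage insurance (PMI): $3,570.84 annually
Earthquake insurance: $1,084.56 annually
Yearly total = $1,788.00 + $3,570.84 + $1,084.56 = $6,443.40
Monthly = $6,443.40 / 12 = $536.95
Cushion = 1 × $536.95 = $536.95
Excess over cushion: $1,434.24 − $536.95 = $897.29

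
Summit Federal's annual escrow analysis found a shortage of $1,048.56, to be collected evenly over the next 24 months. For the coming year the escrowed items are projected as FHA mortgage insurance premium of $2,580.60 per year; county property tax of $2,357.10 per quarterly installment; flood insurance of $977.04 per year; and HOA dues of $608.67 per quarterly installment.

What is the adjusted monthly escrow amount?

$1,328.75

FHA mortgage insurance premium = $2,580.60 per year
County property tax = $2,357.10 × 4 = $9,428.40 per year
Flood insurance = $977.04 per year
HOA dues = $608.67 × 4 = $2,434.68 per year
Annual escrow total = $2,580.60 + $9,428.40 + $977.04 + $2,434.68 = $15,420.72
Base monthly escrow = $15,420.72 / 12 = $1,285.06
Shortage spread = $1,048.56 / 24 = $43.69/mo
Adjusted monthly = $1,285.06 + $43.69 = $1,328.75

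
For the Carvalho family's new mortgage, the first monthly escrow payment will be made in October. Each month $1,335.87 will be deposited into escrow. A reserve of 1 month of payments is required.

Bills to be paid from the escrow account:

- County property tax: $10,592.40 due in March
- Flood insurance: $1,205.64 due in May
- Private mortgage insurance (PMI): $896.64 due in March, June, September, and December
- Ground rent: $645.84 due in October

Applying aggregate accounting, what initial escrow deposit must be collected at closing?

Cushion = 1 × $1,335.87 = $1,335.87
Trial balance (start $0, +$1,335.87 each month, − disbursements):
  Oct: +$1,335.87 − $645.84 → $690.03
  Nov: +$1,335.87 → $2,025.90
  Dec: +$1,335.87 − $896.64 → $2,465.13
  Jan: +$1,335.87 → $3,801.00
  Feb: +$1,335.87 → $5,136.87
  Mar: +$1,335.87 − $11,489.04 → -$5,016.30
  Apr: +$1,335.87 → -$3,680.43
  May: +$1,335.87 − $1,205.64 → -$3,550.20
  Jun: +$1,335.87 − $896.64 → -$3,110.97
  Jul: +$1,335.87 → -$1,775.10
  Aug: +$1,335.87 → -$439.23
  Sep: +$1,335.87 − $896.64 → $0.00
Lowest trial balance = -$5,016.30 (Mar)
Initial deposit = cushion − low point = $1,335.87 − (-$5,016.30) = $6,352.17

$6,352.17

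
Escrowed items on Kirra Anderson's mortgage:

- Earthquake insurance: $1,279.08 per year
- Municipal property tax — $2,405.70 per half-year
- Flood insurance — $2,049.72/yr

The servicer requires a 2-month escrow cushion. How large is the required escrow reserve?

$1,356.70

Earthquake insurance: $1,279.08 annually
Municipal property tax: $2,405.70 × 2 = $4,811.40 annually
Flood insurance: $2,049.72 annually
Annual escrow total = $1,279.08 + $4,811.40 + $2,049.72 = $8,140.20
Base monthly escrow = $8,140.20 ÷ 12 = $678.35
Reserve = 2 × $678.35 = $1,356.70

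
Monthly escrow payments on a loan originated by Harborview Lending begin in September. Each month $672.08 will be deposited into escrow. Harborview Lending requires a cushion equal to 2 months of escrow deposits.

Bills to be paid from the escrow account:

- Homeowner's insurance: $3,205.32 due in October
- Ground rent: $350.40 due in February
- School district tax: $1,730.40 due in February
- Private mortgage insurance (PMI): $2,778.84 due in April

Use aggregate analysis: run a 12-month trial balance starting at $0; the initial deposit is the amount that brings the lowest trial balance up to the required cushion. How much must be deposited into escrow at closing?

$4,032.48

Cushion = 2 × $672.08 = $1,344.16
Trial balance (start $0, +$672.08 each month, − disbursements):
  Sep: +$672.08 → $672.08
  Oct: +$672.08 − $3,205.32 → -$1,861.16
  Nov: +$672.08 → -$1,189.08
  Dec: +$672.08 → -$517.00
  Jan: +$672.08 → $155.08
  Feb: +$672.08 − $2,080.80 → -$1,253.64
  Mar: +$672.08 → -$581.56
  Apr: +$672.08 − $2,778.84 → -$2,688.32
  May: +$672.08 → -$2,016.24
  Jun: +$672.08 → -$1,344.16
  Jul: +$672.08 → -$672.08
  Aug: +$672.08 → $0.00
Lowest trial balance = -$2,688.32 (Apr)
Initial deposit = cushion − low point = $1,344.16 − (-$2,688.32) = $4,032.48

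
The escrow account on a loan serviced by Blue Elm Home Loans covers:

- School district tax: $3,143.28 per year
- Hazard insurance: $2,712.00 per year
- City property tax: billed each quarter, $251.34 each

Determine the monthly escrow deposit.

School district tax — $3,143.28
Hazard insurance — $2,712.00
City property tax — $251.34 × 4 = $1,005.36
Total annual escrow = $6,860.64
Monthly = $6,860.64 / 12 = $571.72

$571.72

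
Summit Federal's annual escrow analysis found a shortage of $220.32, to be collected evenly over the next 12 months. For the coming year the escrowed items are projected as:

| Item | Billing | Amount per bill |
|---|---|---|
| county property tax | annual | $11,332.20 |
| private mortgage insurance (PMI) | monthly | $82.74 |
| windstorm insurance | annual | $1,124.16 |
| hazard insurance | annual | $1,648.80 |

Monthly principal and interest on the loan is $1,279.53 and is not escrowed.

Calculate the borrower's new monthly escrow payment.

County property tax: $11,332.20
Private mortgage insurance (PMI): $82.74 × 12 = $992.88
Windstorm insurance: $1,124.16
Hazard insurance: $1,648.80
Combined annual = $11,332.20 + $992.88 + $1,124.16 + $1,648.80 = $15,098.04
Monthly escrow = $15,098.04 ÷ 12 = $1,258.17
Shortage spread = $220.32 / 12 = $18.36/mo
New monthly escrow = $1,258.17 + $18.36 = $1,276.53

$1,276.53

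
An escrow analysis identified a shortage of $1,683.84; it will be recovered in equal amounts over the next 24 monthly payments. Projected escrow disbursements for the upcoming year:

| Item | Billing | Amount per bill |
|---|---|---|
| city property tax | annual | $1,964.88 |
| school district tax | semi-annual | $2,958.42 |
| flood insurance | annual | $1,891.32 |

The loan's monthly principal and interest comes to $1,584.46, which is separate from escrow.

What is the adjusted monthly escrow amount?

City property tax: $1,964.88
School district tax: $2,958.42 × 2 = $5,916.84
Flood insurance: $1,891.32
Annual escrow total = $9,773.04
Monthly escrow = $9,773.04 ÷ 12 = $814.42
Shortage per month = $1,683.84 / 24 = $70.16
Adjusted monthly = $814.42 + $70.16 = $884.58

$884.58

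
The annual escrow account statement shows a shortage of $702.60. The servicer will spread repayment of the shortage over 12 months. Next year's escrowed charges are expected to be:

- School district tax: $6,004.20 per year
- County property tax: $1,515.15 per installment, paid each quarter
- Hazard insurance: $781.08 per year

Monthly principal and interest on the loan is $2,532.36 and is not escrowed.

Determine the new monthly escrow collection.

School district tax — $6,004.20/yr
County property tax — $1,515.15 × 4 = $6,060.60/yr
Hazard insurance — $781.08/yr
Total per year = $12,845.88
Monthly escrow = $12,845.88 ÷ 12 = $1,070.49
Shortage per month = $702.60 / 12 = $58.55
Adjusted monthly = $1,070.49 + $58.55 = $1,129.04

$1,129.04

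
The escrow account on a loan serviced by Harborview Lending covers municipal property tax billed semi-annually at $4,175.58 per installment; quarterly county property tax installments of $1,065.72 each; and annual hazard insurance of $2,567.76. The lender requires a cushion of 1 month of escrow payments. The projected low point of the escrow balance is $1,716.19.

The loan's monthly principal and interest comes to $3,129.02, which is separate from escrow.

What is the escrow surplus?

Municipal property tax: $4,175.58 × 2 = $8,351.16/yr
County property tax: $1,065.72 × 4 = $4,262.88/yr
Hazard insurance: $2,567.76/yr
Yearly total = $8,351.16 + $4,262.88 + $2,567.76 = $15,181.80
Base monthly escrow = $15,181.80 ÷ 12 = $1,265.15
Cushion = 1 × $1,265.15 = $1,265.15
Excess over cushion: $1,716.19 − $1,265.15 = $451.04

$451.04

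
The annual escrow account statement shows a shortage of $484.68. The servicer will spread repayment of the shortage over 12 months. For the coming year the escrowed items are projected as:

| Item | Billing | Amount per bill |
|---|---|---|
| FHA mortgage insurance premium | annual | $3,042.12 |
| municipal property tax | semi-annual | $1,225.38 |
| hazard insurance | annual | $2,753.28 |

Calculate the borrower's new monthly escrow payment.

$727.57

FHA mortgage insurance premium — $3,042.12 annually
Municipal property tax — $1,225.38 × 2 = $2,450.76 annually
Hazard insurance — $2,753.28 annually
Annual escrow total = $8,246.16
Base monthly escrow = $8,246.16 ÷ 12 = $687.18
Shortage per month = $484.68 ÷ 12 = $40.39
Adjusted monthly = $687.18 + $40.39 = $727.57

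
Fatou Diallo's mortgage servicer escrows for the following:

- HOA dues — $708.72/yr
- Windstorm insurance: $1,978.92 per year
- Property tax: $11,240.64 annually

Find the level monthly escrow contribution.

$1,160.69

HOA dues: $708.72/yr
Windstorm insurance: $1,978.92/yr
Property tax: $11,240.64/yr
Combined annual = $708.72 + $1,978.92 + $11,240.64 = $13,928.28
Base monthly escrow = $13,928.28 ÷ 12 = $1,160.69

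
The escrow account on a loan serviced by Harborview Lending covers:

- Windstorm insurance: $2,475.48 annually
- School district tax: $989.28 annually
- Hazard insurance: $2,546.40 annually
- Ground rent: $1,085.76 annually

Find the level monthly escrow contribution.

Windstorm insurance: $2,475.48
School district tax: $989.28
Hazard insurance: $2,546.40
Ground rent: $1,085.76
Annual escrow total = $2,475.48 + $989.28 + $2,546.40 + $1,085.76 = $7,096.92
Base monthly escrow = $7,096.92 ÷ 12 = $591.41

$591.41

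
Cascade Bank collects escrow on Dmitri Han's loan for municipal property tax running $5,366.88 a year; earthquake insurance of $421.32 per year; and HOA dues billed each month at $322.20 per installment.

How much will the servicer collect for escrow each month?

Municipal property tax — $5,366.88 per year
Earthquake insurance — $421.32 per year
HOA dues — $322.20 × 12 = $3,866.40 per year
Total per year = $5,366.88 + $421.32 + $3,866.40 = $9,654.60
Monthly = $9,654.60 / 12 = $804.55

$804.55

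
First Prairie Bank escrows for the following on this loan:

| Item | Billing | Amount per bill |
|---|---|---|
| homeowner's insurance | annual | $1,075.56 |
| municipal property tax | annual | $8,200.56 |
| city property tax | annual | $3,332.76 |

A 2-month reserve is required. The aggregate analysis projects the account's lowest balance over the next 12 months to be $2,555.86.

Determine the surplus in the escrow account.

$454.38

Homeowner's insurance: $1,075.56 annually
Municipal property tax: $8,200.56 annually
City property tax: $3,332.76 annually
Total annual escrow = $1,075.56 + $8,200.56 + $3,332.76 = $12,608.88
Monthly = $12,608.88 ÷ 12 = $1,050.74
Required reserve = 2 × $1,050.74 = $2,101.48
Surplus = $2,555.86 − $2,101.48 = $454.38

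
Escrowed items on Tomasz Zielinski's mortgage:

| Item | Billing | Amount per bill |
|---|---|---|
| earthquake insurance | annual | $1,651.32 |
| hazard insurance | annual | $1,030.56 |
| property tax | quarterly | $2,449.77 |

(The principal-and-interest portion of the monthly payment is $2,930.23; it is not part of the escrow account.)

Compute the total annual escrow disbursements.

$12,480.96

Earthquake insurance = $1,651.32 per year
Hazard insurance = $1,030.56 per year
Property tax = $2,449.77 × 4 = $9,799.08 per year
Annual escrow total = $1,651.32 + $1,030.56 + $9,799.08 = $12,480.96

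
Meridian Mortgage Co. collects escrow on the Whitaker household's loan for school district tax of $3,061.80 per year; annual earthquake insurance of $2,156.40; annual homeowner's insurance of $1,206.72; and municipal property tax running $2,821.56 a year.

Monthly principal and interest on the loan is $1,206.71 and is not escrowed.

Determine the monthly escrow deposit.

School district tax = $3,061.80 annually
Earthquake insurance = $2,156.40 annually
Homeowner's insurance = $1,206.72 annually
Municipal property tax = $2,821.56 annually
Total annual escrow = $9,246.48
Per month = $9,246.48 ÷ 12 = $770.54

$770.54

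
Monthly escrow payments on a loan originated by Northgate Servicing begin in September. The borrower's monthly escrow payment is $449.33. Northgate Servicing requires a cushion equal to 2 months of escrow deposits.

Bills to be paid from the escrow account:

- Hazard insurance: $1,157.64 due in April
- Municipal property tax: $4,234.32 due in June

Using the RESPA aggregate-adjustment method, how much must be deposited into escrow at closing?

Cushion = 2 × $449.33 = $898.66
Trial balance (start $0, +$449.33 each month, − disbursements):
  Sep: +$449.33 → $449.33
  Oct: +$449.33 → $898.66
  Nov: +$449.33 → $1,347.99
  Dec: +$449.33 → $1,797.32
  Jan: +$449.33 → $2,246.65
  Feb: +$449.33 → $2,695.98
  Mar: +$449.33 → $3,145.31
  Apr: +$449.33 − $1,157.64 → $2,437.00
  May: +$449.33 → $2,886.33
  Jun: +$449.33 − $4,234.32 → -$898.66
  Jul: +$449.33 → -$449.33
  Aug: +$449.33 → $0.00
Lowest trial balance = -$898.66 (Jun)
Initial deposit = cushion − low point = $898.66 − (-$898.66) = $1,797.32

$1,797.32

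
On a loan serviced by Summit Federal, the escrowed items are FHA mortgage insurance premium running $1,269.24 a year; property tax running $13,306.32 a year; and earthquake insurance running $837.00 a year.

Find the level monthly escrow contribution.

$1,284.38

FHA mortgage insurance premium = $1,269.24 per year
Property tax = $13,306.32 per year
Earthquake insurance = $837.00 per year
Combined annual = $1,269.24 + $13,306.32 + $837.00 = $15,412.56
Base monthly escrow = $15,412.56 ÷ 12 = $1,284.38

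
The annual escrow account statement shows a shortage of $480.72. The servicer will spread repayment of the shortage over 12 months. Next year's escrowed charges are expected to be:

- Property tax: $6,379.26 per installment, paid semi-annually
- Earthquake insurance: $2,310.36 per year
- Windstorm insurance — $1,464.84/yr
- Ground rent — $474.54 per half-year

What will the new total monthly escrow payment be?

$1,496.96

Property tax — $6,379.26 × 2 = $12,758.52 per year
Earthquake insurance — $2,310.36 per year
Windstorm insurance — $1,464.84 per year
Ground rent — $474.54 × 2 = $949.08 per year
Yearly total = $12,758.52 + $2,310.36 + $1,464.84 + $949.08 = $17,482.80
Monthly = $17,482.80 / 12 = $1,456.90
Monthly shortage recovery: $480.72 / 12 = $40.06
Adjusted monthly = $1,456.90 + $40.06 = $1,496.96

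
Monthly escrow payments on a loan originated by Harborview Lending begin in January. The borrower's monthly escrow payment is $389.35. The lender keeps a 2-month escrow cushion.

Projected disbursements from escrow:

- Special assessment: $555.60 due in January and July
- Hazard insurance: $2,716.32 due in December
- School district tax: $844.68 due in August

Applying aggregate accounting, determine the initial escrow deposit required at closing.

$944.95

Cushion = 2 × $389.35 = $778.70
Trial balance (start $0, +$389.35 each month, − disbursements):
  Jan: +$389.35 − $555.60 → -$166.25
  Feb: +$389.35 → $223.10
  Mar: +$389.35 → $612.45
  Apr: +$389.35 → $1,001.80
  May: +$389.35 → $1,391.15
  Jun: +$389.35 → $1,780.50
  Jul: +$389.35 − $555.60 → $1,614.25
  Aug: +$389.35 − $844.68 → $1,158.92
  Sep: +$389.35 → $1,548.27
  Oct: +$389.35 → $1,937.62
  Nov: +$389.35 → $2,326.97
  Dec: +$389.35 − $2,716.32 → $0.00
Lowest trial balance = -$166.25 (Jan)
Initial deposit = cushion − low point = $778.70 − (-$166.25) = $944.95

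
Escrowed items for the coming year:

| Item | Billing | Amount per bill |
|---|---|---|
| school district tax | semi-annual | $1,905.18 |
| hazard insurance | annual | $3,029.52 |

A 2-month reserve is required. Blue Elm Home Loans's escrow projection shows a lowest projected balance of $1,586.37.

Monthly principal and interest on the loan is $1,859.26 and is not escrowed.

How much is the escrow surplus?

School district tax: $1,905.18 × 2 = $3,810.36 per year
Hazard insurance: $3,029.52 per year
Total annual escrow = $6,839.88
Base monthly escrow = $6,839.88 ÷ 12 = $569.99
Required reserve = 2 × $569.99 = $1,139.98
Excess over cushion: $1,586.37 − $1,139.98 = $446.39

$446.39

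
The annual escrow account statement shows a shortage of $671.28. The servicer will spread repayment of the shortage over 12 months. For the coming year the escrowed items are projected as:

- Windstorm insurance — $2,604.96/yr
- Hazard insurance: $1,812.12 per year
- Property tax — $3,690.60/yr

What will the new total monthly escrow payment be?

Windstorm insurance = $2,604.96 per year
Hazard insurance = $1,812.12 per year
Property tax = $3,690.60 per year
Total per year = $2,604.96 + $1,812.12 + $3,690.60 = $8,107.68
Monthly = $8,107.68 / 12 = $675.64
Shortage per month = $671.28 / 12 = $55.94
Adjusted monthly = $675.64 + $55.94 = $731.58

$731.58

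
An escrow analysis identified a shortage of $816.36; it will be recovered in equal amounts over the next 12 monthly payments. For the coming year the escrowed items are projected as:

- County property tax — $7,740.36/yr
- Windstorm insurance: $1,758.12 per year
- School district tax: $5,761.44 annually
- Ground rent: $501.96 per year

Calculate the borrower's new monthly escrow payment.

County property tax — $7,740.36
Windstorm insurance — $1,758.12
School district tax — $5,761.44
Ground rent — $501.96
Total per year = $7,740.36 + $1,758.12 + $5,761.44 + $501.96 = $15,761.88
Monthly escrow = $15,761.88 / 12 = $1,313.49
Shortage spread = $816.36 ÷ 12 = $68.03/mo
Adjusted monthly = $1,313.49 + $68.03 = $1,381.52

$1,381.52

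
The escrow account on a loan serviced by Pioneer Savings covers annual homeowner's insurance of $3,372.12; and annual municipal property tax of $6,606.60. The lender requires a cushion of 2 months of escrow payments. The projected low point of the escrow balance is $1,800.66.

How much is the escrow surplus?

Homeowner's insurance — $3,372.12
Municipal property tax — $6,606.60
Combined annual = $3,372.12 + $6,606.60 = $9,978.72
Monthly = $9,978.72 ÷ 12 = $831.56
Required cushion = 2 × $831.56 = $1,663.12
Surplus = $1,800.66 − $1,663.12 = $137.54

$137.54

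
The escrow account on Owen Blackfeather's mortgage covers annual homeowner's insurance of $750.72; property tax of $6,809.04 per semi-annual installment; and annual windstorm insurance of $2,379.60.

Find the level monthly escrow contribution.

$1,395.70

Homeowner's insurance: $750.72/yr
Property tax: $6,809.04 × 2 = $13,618.08/yr
Windstorm insurance: $2,379.60/yr
Yearly total = $16,748.40
Monthly = $16,748.40 / 12 = $1,395.70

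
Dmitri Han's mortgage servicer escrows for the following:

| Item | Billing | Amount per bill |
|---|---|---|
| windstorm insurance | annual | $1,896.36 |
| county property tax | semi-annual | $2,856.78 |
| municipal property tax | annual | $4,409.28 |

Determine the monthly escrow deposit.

$1,001.60

Windstorm insurance — $1,896.36
County property tax — $2,856.78 × 2 = $5,713.56
Municipal property tax — $4,409.28
Combined annual = $1,896.36 + $5,713.56 + $4,409.28 = $12,019.20
Monthly escrow = $12,019.20 / 12 = $1,001.60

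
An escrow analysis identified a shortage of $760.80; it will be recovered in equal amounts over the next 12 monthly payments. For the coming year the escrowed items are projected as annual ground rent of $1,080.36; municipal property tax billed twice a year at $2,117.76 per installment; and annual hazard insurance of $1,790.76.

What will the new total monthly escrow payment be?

Ground rent: $1,080.36/yr
Municipal property tax: $2,117.76 × 2 = $4,235.52/yr
Hazard insurance: $1,790.76/yr
Total per year = $1,080.36 + $4,235.52 + $1,790.76 = $7,106.64
Per month = $7,106.64 ÷ 12 = $592.22
Shortage spread = $760.80 / 12 = $63.40/mo
New monthly escrow = $592.22 + $63.40 = $655.62

$655.62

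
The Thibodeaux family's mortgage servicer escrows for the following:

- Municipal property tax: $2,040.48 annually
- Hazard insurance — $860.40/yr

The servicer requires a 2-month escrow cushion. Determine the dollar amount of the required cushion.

$483.48

Municipal property tax = $2,040.48/yr
Hazard insurance = $860.40/yr
Total annual escrow = $2,900.88
Monthly = $2,900.88 ÷ 12 = $241.74
Reserve = 2 × $241.74 = $483.48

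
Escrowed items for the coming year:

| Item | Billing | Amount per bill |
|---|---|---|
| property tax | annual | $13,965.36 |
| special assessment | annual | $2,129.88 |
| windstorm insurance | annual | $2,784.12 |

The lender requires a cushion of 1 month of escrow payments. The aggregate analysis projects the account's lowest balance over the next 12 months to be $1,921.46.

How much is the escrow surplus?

Property tax = $13,965.36/yr
Special assessment = $2,129.88/yr
Windstorm insurance = $2,784.12/yr
Annual escrow total = $13,965.36 + $2,129.88 + $2,784.12 = $18,879.36
Monthly = $18,879.36 / 12 = $1,573.28
Required reserve = 1 × $1,573.28 = $1,573.28
Surplus = $1,921.46 − $1,573.28 = $348.18

$348.18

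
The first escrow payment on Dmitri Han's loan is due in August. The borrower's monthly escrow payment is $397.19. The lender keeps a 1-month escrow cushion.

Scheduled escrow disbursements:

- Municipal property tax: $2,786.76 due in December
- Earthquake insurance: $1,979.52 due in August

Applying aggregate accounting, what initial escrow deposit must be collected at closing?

$3,177.52

Cushion = 1 × $397.19 = $397.19
Trial balance (start $0, +$397.19 each month, − disbursements):
  Aug: +$397.19 − $1,979.52 → -$1,582.33
  Sep: +$397.19 → -$1,185.14
  Oct: +$397.19 → -$787.95
  Nov: +$397.19 → -$390.76
  Dec: +$397.19 − $2,786.76 → -$2,780.33
  Jan: +$397.19 → -$2,383.14
  Feb: +$397.19 → -$1,985.95
  Mar: +$397.19 → -$1,588.76
  Apr: +$397.19 → -$1,191.57
  May: +$397.19 → -$794.38
  Jun: +$397.19 → -$397.19
  Jul: +$397.19 → $0.00
Lowest trial balance = -$2,780.33 (Dec)
Initial deposit = cushion − low point = $397.19 − (-$2,780.33) = $3,177.52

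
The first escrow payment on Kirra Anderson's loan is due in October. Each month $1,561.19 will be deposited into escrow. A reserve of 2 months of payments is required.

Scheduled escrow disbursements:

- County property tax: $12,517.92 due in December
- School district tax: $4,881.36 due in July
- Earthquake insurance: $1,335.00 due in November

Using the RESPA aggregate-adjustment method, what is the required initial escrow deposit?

Cushion = 2 × $1,561.19 = $3,122.38
Trial balance (start $0, +$1,561.19 each month, − disbursements):
  Oct: +$1,561.19 → $1,561.19
  Nov: +$1,561.19 − $1,335.00 → $1,787.38
  Dec: +$1,561.19 − $12,517.92 → -$9,169.35
  Jan: +$1,561.19 → -$7,608.16
  Feb: +$1,561.19 → -$6,046.97
  Mar: +$1,561.19 → -$4,485.78
  Apr: +$1,561.19 → -$2,924.59
  May: +$1,561.19 → -$1,363.40
  Jun: +$1,561.19 → $197.79
  Jul: +$1,561.19 − $4,881.36 → -$3,122.38
  Aug: +$1,561.19 → -$1,561.19
  Sep: +$1,561.19 → $0.00
Lowest trial balance = -$9,169.35 (Dec)
Initial deposit = cushion − low point = $3,122.38 − (-$9,169.35) = $12,291.73

$12,291.73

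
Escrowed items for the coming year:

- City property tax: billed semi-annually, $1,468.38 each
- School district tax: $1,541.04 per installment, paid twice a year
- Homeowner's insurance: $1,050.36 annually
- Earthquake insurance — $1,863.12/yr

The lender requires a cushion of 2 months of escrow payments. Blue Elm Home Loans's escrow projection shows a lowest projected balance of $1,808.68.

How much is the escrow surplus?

$319.96

City property tax = $1,468.38 × 2 = $2,936.76
School district tax = $1,541.04 × 2 = $3,082.08
Homeowner's insurance = $1,050.36
Earthquake insurance = $1,863.12
Total annual escrow = $8,932.32
Base monthly escrow = $8,932.32 / 12 = $744.36
Required reserve = 2 × $744.36 = $1,488.72
Excess over cushion: $1,808.68 − $1,488.72 = $319.96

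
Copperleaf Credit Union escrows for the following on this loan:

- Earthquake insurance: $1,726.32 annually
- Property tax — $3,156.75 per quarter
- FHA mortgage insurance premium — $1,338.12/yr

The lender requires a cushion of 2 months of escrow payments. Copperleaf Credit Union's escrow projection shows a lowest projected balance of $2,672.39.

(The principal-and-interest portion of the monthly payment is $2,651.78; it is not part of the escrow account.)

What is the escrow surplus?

Earthquake insurance = $1,726.32/yr
Property tax = $3,156.75 × 4 = $12,627.00/yr
FHA mortgage insurance premium = $1,338.12/yr
Yearly total = $15,691.44
Monthly escrow = $15,691.44 ÷ 12 = $1,307.62
Required reserve = 2 × $1,307.62 = $2,615.24
Surplus = $2,672.39 − $2,615.24 = $57.15

$57.15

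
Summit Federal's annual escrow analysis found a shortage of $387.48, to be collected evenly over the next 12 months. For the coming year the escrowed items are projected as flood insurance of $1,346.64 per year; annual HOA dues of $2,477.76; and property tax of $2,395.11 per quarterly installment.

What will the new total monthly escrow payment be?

$1,149.36

Flood insurance = $1,346.64
HOA dues = $2,477.76
Property tax = $2,395.11 × 4 = $9,580.44
Annual escrow total = $1,346.64 + $2,477.76 + $9,580.44 = $13,404.84
Monthly escrow = $13,404.84 ÷ 12 = $1,117.07
Shortage per month = $387.48 / 12 = $32.29
Adjusted monthly = $1,117.07 + $32.29 = $1,149.36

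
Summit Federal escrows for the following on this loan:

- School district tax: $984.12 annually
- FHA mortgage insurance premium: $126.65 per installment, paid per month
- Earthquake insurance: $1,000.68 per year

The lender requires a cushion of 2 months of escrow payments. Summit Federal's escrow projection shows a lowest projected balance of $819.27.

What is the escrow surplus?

$235.17

School district tax = $984.12 per year
FHA mortgage insurance premium = $126.65 × 12 = $1,519.80 per year
Earthquake insurance = $1,000.68 per year
Total annual escrow = $984.12 + $1,519.80 + $1,000.68 = $3,504.60
Monthly escrow = $3,504.60 / 12 = $292.05
Cushion = 2 × $292.05 = $584.10
Excess over cushion: $819.27 − $584.10 = $235.17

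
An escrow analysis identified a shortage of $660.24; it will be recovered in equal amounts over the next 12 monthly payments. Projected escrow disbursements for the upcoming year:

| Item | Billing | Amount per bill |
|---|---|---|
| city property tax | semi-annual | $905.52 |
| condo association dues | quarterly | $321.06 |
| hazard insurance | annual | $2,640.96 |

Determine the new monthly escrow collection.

City property tax: $905.52 × 2 = $1,811.04 annually
Condo association dues: $321.06 × 4 = $1,284.24 annually
Hazard insurance: $2,640.96 annually
Total annual escrow = $1,811.04 + $1,284.24 + $2,640.96 = $5,736.24
Monthly escrow = $5,736.24 ÷ 12 = $478.02
Shortage per month = $660.24 ÷ 12 = $55.02
Adjusted monthly = $478.02 + $55.02 = $533.04

$533.04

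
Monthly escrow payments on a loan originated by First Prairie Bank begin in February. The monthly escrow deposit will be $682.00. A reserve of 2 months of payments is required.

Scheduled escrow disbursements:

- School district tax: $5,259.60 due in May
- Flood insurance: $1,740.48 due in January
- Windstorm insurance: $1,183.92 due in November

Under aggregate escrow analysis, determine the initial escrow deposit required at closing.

$3,895.60

Cushion = 2 × $682.00 = $1,364.00
Trial balance (start $0, +$682.00 each month, − disbursements):
  Feb: +$682.00 → $682.00
  Mar: +$682.00 → $1,364.00
  Apr: +$682.00 → $2,046.00
  May: +$682.00 − $5,259.60 → -$2,531.60
  Jun: +$682.00 → -$1,849.60
  Jul: +$682.00 → -$1,167.60
  Aug: +$682.00 → -$485.60
  Sep: +$682.00 → $196.40
  Oct: +$682.00 → $878.40
  Nov: +$682.00 − $1,183.92 → $376.48
  Dec: +$682.00 → $1,058.48
  Jan: +$682.00 − $1,740.48 → $0.00
Lowest trial balance = -$2,531.60 (May)
Initial deposit = cushion − low point = $1,364.00 − (-$2,531.60) = $3,895.60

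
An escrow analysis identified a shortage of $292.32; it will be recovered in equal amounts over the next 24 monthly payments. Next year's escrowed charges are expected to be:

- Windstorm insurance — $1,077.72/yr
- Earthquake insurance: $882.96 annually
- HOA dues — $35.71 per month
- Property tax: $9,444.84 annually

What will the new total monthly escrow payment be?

$998.35

Windstorm insurance: $1,077.72/yr
Earthquake insurance: $882.96/yr
HOA dues: $35.71 × 12 = $428.52/yr
Property tax: $9,444.84/yr
Total per year = $1,077.72 + $882.96 + $428.52 + $9,444.84 = $11,834.04
Base monthly escrow = $11,834.04 / 12 = $986.17
Monthly shortage recovery: $292.32 / 24 = $12.18
New monthly escrow = $986.17 + $12.18 = $998.35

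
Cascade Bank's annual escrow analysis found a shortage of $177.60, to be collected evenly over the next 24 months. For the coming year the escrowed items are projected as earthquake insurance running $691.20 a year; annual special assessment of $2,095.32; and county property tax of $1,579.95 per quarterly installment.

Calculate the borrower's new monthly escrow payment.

$766.26

Earthquake insurance: $691.20 per year
Special assessment: $2,095.32 per year
County property tax: $1,579.95 × 4 = $6,319.80 per year
Total per year = $691.20 + $2,095.32 + $6,319.80 = $9,106.32
Monthly = $9,106.32 / 12 = $758.86
Monthly shortage recovery: $177.60 ÷ 24 = $7.40
New monthly escrow = $758.86 + $7.40 = $766.26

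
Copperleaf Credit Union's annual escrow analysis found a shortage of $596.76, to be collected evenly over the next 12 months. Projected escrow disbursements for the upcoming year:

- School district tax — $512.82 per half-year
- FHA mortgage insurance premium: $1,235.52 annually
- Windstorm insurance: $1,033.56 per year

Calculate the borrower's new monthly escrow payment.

School district tax — $512.82 × 2 = $1,025.64/yr
FHA mortgage insurance premium — $1,235.52/yr
Windstorm insurance — $1,033.56/yr
Annual escrow total = $1,025.64 + $1,235.52 + $1,033.56 = $3,294.72
Base monthly escrow = $3,294.72 / 12 = $274.56
Monthly shortage recovery: $596.76 / 12 = $49.73
New monthly escrow = $274.56 + $49.73 = $324.29

$324.29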